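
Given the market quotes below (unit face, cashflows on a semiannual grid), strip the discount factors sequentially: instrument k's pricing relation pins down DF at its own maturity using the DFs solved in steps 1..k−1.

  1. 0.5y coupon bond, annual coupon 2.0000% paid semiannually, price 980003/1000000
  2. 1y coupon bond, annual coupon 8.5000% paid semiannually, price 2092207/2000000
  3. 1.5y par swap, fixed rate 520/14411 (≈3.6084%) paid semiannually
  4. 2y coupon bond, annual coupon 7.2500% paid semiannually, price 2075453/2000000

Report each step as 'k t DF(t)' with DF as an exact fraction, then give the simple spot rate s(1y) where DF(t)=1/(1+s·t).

step 1 [0.5y] bond c/2=1/100: DF=(980003/1000000 − 1/100·(0))/(1+1/100) = 9703/10000 ≈ 0.970300
step 2 [1y] bond c/2=17/400: DF=(2092207/2000000 − 17/400·(0.970300))/(1+17/400) = 9639/10000 ≈ 0.963900
step 3 [1.5y] swap r/2=260/14411: DF=(1 − 260/14411·(0.970300+0.963900))/(1+260/14411) = 237/250 ≈ 0.948000
step 4 [2y] bond c/2=29/800: DF=(2075453/2000000 − 29/800·(0.970300+0.963900+0.948000))/(1+29/800) = 4503/5000 ≈ 0.900600

1 1/2 9703/10000
2 1 9639/10000
3 3/2 237/250
4 2 4503/5000
s(1y) = (1/(9639/10000) − 1)/(1) = 361/9639 ≈ 3.7452%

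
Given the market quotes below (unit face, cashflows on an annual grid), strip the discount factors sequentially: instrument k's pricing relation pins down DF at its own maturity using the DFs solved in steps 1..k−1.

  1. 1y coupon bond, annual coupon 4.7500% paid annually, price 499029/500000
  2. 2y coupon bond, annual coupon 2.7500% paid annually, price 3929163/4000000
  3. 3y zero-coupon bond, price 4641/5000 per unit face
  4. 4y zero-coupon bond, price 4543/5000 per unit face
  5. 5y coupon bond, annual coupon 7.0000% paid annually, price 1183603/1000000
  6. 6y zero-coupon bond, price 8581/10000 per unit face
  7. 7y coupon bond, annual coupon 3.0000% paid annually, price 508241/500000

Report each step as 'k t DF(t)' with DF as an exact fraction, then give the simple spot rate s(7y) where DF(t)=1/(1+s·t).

1 1 1191/1250
2 2 1861/2000
3 3 4641/5000
4 4 4543/5000
5 5 2157/2500
6 6 8581/10000
7 7 2071/2500
s(7y) = (1/(2071/2500) − 1)/(7) = 429/14497 ≈ 2.9592%

step 1 [1y] bond c/1=19/400: DF=(499029/500000 − 19/400·(0))/(1+19/400) = 1191/1250 ≈ 0.952800
step 2 [2y] bond c/1=11/400: DF=(3929163/4000000 − 11/400·(0.952800))/(1+11/400) = 1861/2000 ≈ 0.930500
step 3 [3y] zero: DF = P = 4641/5000 ≈ 0.928200
step 4 [4y] zero: DF = P = 4543/5000 ≈ 0.908600
step 5 [5y] bond c/1=7/100: DF=(1183603/1000000 − 7/100·(0.952800+0.930500+0.928200+0.908600))/(1+7/100) = 2157/2500 ≈ 0.862800
step 6 [6y] zero: DF = P = 8581/10000 ≈ 0.858100
step 7 [7y] bond c/1=3/100: DF=(508241/500000 − 3/100·(0.952800+0.930500+0.928200+0.908600+0.862800+0.858100))/(1+3/100) = 2071/2500 ≈ 0.828400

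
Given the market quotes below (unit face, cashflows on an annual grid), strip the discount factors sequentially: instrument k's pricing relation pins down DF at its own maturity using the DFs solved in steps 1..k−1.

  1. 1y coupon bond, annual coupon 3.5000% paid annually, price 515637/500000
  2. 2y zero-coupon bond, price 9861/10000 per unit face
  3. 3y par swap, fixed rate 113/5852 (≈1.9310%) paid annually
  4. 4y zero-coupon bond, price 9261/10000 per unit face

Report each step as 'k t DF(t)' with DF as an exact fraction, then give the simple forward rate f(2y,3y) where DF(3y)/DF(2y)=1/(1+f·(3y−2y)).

step 1 [1y] bond c/1=7/200: DF=(515637/500000 − 7/200·(0))/(1+7/200) = 2491/2500 ≈ 0.996400
step 2 [2y] zero: DF = P = 9861/10000 ≈ 0.986100
step 3 [3y] swap r/1=113/5852: DF=(1 − 113/5852·(0.996400+0.986100))/(1+113/5852) = 1887/2000 ≈ 0.943500
step 4 [4y] zero: DF = P = 9261/10000 ≈ 0.926100

1 1 2491/2500
2 2 9861/10000
3 3 1887/2000
4 4 9261/10000
f(2y,3y) = ((9861/10000)/(1887/2000) − 1)/(1) = 142/3145 ≈ 4.5151%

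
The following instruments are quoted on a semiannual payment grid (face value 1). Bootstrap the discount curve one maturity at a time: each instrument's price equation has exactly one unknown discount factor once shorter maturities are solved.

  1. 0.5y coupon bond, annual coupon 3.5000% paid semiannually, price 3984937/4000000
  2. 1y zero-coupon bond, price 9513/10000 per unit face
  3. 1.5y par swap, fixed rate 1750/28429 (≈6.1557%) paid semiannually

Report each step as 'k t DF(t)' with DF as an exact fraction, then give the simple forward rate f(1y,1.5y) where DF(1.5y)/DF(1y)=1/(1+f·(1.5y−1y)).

step 1 [0.5y] bond c/2=7/400: DF=(3984937/4000000 − 7/400·(0))/(1+7/400) = 9791/10000 ≈ 0.979100
step 2 [1y] zero: DF = P = 9513/10000 ≈ 0.951300
step 3 [1.5y] swap r/2=875/28429: DF=(1 − 875/28429·(0.979100+0.951300))/(1+875/28429) = 73/80 ≈ 0.912500

1 1/2 9791/10000
2 1 9513/10000
3 3/2 73/80
f(1y,1.5y) = ((9513/10000)/(73/80) − 1)/(1/2) = 776/9125 ≈ 8.5041%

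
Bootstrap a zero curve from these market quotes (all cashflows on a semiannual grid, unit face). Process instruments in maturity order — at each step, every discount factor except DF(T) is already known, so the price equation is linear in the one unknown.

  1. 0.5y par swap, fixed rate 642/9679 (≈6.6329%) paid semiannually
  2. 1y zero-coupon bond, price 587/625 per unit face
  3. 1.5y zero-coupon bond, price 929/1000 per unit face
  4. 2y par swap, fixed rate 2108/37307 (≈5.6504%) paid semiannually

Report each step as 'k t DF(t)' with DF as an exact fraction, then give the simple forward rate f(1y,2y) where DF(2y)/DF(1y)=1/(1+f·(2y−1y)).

step 1 [0.5y] swap r/2=321/9679: DF=(1 − 321/9679·(0))/(1+321/9679) = 9679/10000 ≈ 0.967900
step 2 [1y] zero: DF = P = 587/625 ≈ 0.939200
step 3 [1.5y] zero: DF = P = 929/1000 ≈ 0.929000
step 4 [2y] swap r/2=1054/37307: DF=(1 − 1054/37307·(0.967900+0.939200+0.929000))/(1+1054/37307) = 4473/5000 ≈ 0.894600

1 1/2 9679/10000
2 1 587/625
3 3/2 929/1000
4 2 4473/5000
f(1y,2y) = ((587/625)/(4473/5000) − 1)/(1) = 223/4473 ≈ 4.9855%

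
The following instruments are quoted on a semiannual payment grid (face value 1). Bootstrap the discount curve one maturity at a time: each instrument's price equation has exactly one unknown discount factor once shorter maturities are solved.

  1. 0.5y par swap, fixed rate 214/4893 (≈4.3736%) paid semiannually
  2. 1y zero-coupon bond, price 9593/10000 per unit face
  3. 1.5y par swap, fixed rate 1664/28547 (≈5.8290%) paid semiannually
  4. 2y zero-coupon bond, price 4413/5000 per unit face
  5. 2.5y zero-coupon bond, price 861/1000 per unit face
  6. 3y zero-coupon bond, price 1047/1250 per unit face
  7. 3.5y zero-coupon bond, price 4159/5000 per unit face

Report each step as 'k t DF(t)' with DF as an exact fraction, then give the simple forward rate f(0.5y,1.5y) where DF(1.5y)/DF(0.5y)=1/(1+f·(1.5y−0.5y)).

1 1/2 4893/5000
2 1 9593/10000
3 3/2 573/625
4 2 4413/5000
5 5/2 861/1000
6 3 1047/1250
7 7/2 4159/5000
f(0.5y,1.5y) = ((4893/5000)/(573/625) − 1)/(1) = 103/1528 ≈ 6.7408%

step 1 [0.5y] swap r/2=107/4893: DF=(1 − 107/4893·(0))/(1+107/4893) = 4893/5000 ≈ 0.978600
step 2 [1y] zero: DF = P = 9593/10000 ≈ 0.959300
step 3 [1.5y] swap r/2=832/28547: DF=(1 − 832/28547·(0.978600+0.959300))/(1+832/28547) = 573/625 ≈ 0.916800
step 4 [2y] zero: DF = P = 4413/5000 ≈ 0.882600
step 5 [2.5y] zero: DF = P = 861/1000 ≈ 0.861000
step 6 [3y] zero: DF = P = 1047/1250 ≈ 0.837600
step 7 [3.5y] zero: DF = P = 4159/5000 ≈ 0.831800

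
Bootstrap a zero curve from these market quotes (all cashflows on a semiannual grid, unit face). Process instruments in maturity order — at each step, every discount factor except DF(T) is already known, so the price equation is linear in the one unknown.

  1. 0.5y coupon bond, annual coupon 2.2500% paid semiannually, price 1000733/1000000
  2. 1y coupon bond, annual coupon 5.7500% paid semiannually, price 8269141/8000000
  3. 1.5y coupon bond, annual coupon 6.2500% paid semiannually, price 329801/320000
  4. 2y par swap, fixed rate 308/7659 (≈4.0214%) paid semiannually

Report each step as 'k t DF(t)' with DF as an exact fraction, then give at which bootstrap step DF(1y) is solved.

1 1/2 1237/1250
2 1 9771/10000
3 3/2 4699/5000
4 2 923/1000
DF(1y) is solved at step 2

step 1 [0.5y] bond c/2=9/800: DF=(1000733/1000000 − 9/800·(0))/(1+9/800) = 1237/1250 ≈ 0.989600
step 2 [1y] bond c/2=23/800: DF=(8269141/8000000 − 23/800·(0.989600))/(1+23/800) = 9771/10000 ≈ 0.977100
step 3 [1.5y] bond c/2=1/32: DF=(329801/320000 − 1/32·(0.989600+0.977100))/(1+1/32) = 4699/5000 ≈ 0.939800
step 4 [2y] swap r/2=154/7659: DF=(1 − 154/7659·(0.989600+0.977100+0.939800))/(1+154/7659) = 923/1000 ≈ 0.923000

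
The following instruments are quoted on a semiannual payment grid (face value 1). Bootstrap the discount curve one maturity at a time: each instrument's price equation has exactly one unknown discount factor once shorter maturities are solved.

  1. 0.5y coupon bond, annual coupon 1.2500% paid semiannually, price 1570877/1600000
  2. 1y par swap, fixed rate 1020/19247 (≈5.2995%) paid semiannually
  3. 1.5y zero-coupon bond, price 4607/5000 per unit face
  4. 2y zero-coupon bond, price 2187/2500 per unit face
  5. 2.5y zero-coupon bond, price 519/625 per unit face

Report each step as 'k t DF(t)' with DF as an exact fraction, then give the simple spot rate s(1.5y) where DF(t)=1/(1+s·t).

1 1/2 9757/10000
2 1 949/1000
3 3/2 4607/5000
4 2 2187/2500
5 5/2 519/625
s(1.5y) = (1/(4607/5000) − 1)/(3/2) = 262/4607 ≈ 5.6870%

step 1 [0.5y] bond c/2=1/160: DF=(1570877/1600000 − 1/160·(0))/(1+1/160) = 9757/10000 ≈ 0.975700
step 2 [1y] swap r/2=510/19247: DF=(1 − 510/19247·(0.975700))/(1+510/19247) = 949/1000 ≈ 0.949000
step 3 [1.5y] zero: DF = P = 4607/5000 ≈ 0.921400
step 4 [2y] zero: DF = P = 2187/2500 ≈ 0.874800
step 5 [2.5y] zero: DF = P = 519/625 ≈ 0.830400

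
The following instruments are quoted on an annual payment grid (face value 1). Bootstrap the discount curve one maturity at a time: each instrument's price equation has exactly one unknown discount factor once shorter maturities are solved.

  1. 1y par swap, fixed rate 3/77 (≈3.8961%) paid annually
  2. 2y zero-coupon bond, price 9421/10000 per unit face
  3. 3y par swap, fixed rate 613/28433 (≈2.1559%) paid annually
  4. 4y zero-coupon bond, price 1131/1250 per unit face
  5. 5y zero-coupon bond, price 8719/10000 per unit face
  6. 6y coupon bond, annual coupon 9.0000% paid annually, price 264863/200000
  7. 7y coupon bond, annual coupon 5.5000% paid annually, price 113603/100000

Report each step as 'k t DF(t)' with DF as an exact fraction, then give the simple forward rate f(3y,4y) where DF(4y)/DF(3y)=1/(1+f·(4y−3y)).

1 1 77/80
2 2 9421/10000
3 3 9387/10000
4 4 1131/1250
5 5 8719/10000
6 6 1667/2000
7 7 317/400
f(3y,4y) = ((9387/10000)/(1131/1250) − 1)/(1) = 113/3016 ≈ 3.7467%

step 1 [1y] swap r/1=3/77: DF=(1 − 3/77·(0))/(1+3/77) = 77/80 ≈ 0.962500
step 2 [2y] zero: DF = P = 9421/10000 ≈ 0.942100
step 3 [3y] swap r/1=613/28433: DF=(1 − 613/28433·(0.962500+0.942100))/(1+613/28433) = 9387/10000 ≈ 0.938700
step 4 [4y] zero: DF = P = 1131/1250 ≈ 0.904800
step 5 [5y] zero: DF = P = 8719/10000 ≈ 0.871900
step 6 [6y] bond c/1=9/100: DF=(264863/200000 − 9/100·(0.962500+0.942100+0.938700+0.904800+0.871900))/(1+9/100) = 1667/2000 ≈ 0.833500
step 7 [7y] bond c/1=11/200: DF=(113603/100000 − 11/200·(0.962500+0.942100+0.938700+0.904800+0.871900+0.833500))/(1+11/200) = 317/400 ≈ 0.792500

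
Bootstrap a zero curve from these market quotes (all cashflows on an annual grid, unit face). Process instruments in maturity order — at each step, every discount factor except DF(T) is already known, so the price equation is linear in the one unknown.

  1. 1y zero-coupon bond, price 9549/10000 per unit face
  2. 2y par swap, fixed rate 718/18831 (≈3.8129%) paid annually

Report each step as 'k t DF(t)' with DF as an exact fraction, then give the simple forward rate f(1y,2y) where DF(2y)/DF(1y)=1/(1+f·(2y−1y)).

1 1 9549/10000
2 2 4641/5000
f(1y,2y) = ((9549/10000)/(4641/5000) − 1)/(1) = 89/3094 ≈ 2.8765%

step 1 [1y] zero: DF = P = 9549/10000 ≈ 0.954900
step 2 [2y] swap r/1=718/18831: DF=(1 − 718/18831·(0.954900))/(1+718/18831) = 4641/5000 ≈ 0.928200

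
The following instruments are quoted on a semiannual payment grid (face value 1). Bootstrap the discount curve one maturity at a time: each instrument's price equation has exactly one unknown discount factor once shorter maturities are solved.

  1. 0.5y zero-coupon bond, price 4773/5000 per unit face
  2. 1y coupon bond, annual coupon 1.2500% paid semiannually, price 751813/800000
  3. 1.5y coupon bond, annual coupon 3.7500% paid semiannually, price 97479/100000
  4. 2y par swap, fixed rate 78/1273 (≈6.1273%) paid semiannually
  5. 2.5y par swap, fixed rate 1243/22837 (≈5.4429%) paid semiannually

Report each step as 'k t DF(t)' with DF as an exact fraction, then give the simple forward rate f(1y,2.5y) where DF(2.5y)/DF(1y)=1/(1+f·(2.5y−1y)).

step 1 [0.5y] zero: DF = P = 4773/5000 ≈ 0.954600
step 2 [1y] bond c/2=1/160: DF=(751813/800000 − 1/160·(0.954600))/(1+1/160) = 116/125 ≈ 0.928000
step 3 [1.5y] bond c/2=3/160: DF=(97479/100000 − 3/160·(0.954600+0.928000))/(1+3/160) = 4611/5000 ≈ 0.922200
step 4 [2y] swap r/2=39/1273: DF=(1 − 39/1273·(0.954600+0.928000+0.922200))/(1+39/1273) = 8869/10000 ≈ 0.886900
step 5 [2.5y] swap r/2=1243/45674: DF=(1 − 1243/45674·(0.954600+0.928000+0.922200+0.886900))/(1+1243/45674) = 8757/10000 ≈ 0.875700

1 1/2 4773/5000
2 1 116/125
3 3/2 4611/5000
4 2 8869/10000
5 5/2 8757/10000
f(1y,2.5y) = ((116/125)/(8757/10000) − 1)/(3/2) = 1046/26271 ≈ 3.9816%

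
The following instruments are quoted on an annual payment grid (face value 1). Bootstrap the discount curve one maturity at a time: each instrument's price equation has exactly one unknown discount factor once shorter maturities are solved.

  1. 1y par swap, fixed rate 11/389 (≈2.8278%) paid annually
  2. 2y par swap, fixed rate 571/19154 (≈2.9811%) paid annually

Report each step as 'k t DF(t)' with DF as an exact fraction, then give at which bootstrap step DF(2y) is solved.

step 1 [1y] swap r/1=11/389: DF=(1 − 11/389·(0))/(1+11/389) = 389/400 ≈ 0.972500
step 2 [2y] swap r/1=571/19154: DF=(1 − 571/19154·(0.972500))/(1+571/19154) = 9429/10000 ≈ 0.942900

1 1 389/400
2 2 9429/10000
DF(2y) is solved at step 2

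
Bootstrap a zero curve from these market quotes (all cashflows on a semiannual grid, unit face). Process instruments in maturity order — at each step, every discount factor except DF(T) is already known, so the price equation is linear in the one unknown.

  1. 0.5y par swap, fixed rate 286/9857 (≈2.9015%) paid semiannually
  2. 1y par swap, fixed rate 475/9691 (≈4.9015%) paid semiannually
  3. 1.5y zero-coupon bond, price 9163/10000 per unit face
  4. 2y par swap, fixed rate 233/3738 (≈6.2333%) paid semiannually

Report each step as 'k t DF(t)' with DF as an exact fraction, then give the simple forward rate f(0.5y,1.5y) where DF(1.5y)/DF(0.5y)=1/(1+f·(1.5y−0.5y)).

step 1 [0.5y] swap r/2=143/9857: DF=(1 − 143/9857·(0))/(1+143/9857) = 9857/10000 ≈ 0.985700
step 2 [1y] swap r/2=475/19382: DF=(1 − 475/19382·(0.985700))/(1+475/19382) = 381/400 ≈ 0.952500
step 3 [1.5y] zero: DF = P = 9163/10000 ≈ 0.916300
step 4 [2y] swap r/2=233/7476: DF=(1 − 233/7476·(0.985700+0.952500+0.916300))/(1+233/7476) = 1767/2000 ≈ 0.883500

1 1/2 9857/10000
2 1 381/400
3 3/2 9163/10000
4 2 1767/2000
f(0.5y,1.5y) = ((9857/10000)/(9163/10000) − 1)/(1) = 694/9163 ≈ 7.5739%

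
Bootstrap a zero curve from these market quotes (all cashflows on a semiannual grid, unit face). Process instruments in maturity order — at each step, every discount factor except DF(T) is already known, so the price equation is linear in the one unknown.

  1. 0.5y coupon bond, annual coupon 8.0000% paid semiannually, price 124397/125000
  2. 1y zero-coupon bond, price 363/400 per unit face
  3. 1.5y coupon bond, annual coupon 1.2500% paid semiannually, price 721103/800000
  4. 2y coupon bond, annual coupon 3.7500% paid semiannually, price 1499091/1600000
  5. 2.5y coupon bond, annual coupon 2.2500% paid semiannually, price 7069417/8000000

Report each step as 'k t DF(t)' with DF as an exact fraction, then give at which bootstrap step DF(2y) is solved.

step 1 [0.5y] bond c/2=1/25: DF=(124397/125000 − 1/25·(0))/(1+1/25) = 9569/10000 ≈ 0.956900
step 2 [1y] zero: DF = P = 363/400 ≈ 0.907500
step 3 [1.5y] bond c/2=1/160: DF=(721103/800000 − 1/160·(0.956900+0.907500))/(1+1/160) = 4421/5000 ≈ 0.884200
step 4 [2y] bond c/2=3/160: DF=(1499091/1600000 − 3/160·(0.956900+0.907500+0.884200))/(1+3/160) = 8691/10000 ≈ 0.869100
step 5 [2.5y] bond c/2=9/800: DF=(7069417/8000000 − 9/800·(0.956900+0.907500+0.884200+0.869100))/(1+9/800) = 521/625 ≈ 0.833600

1 1/2 9569/10000
2 1 363/400
3 3/2 4421/5000
4 2 8691/10000
5 5/2 521/625
DF(2y) is solved at step 4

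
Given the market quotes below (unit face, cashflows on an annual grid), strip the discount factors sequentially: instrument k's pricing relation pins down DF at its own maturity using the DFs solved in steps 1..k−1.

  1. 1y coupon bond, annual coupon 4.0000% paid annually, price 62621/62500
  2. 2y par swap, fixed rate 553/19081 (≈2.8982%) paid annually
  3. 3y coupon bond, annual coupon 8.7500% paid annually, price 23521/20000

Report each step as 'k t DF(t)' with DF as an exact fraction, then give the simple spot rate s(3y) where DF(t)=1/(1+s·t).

1 1 4817/5000
2 2 9447/10000
3 3 9279/10000
s(3y) = (1/(9279/10000) − 1)/(3) = 721/27837 ≈ 2.5901%

step 1 [1y] bond c/1=1/25: DF=(62621/62500 − 1/25·(0))/(1+1/25) = 4817/5000 ≈ 0.963400
step 2 [2y] swap r/1=553/19081: DF=(1 − 553/19081·(0.963400))/(1+553/19081) = 9447/10000 ≈ 0.944700
step 3 [3y] bond c/1=7/80: DF=(23521/20000 − 7/80·(0.963400+0.944700))/(1+7/80) = 9279/10000 ≈ 0.927900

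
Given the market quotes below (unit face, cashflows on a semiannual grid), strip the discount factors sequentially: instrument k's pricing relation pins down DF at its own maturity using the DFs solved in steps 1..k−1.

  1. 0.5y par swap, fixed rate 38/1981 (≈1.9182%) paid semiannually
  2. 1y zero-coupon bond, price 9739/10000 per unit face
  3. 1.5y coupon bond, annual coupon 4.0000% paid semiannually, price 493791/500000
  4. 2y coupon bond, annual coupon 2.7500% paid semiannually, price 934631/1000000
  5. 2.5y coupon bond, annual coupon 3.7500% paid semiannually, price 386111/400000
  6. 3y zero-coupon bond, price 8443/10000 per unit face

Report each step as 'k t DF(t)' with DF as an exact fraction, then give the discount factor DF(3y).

step 1 [0.5y] swap r/2=19/1981: DF=(1 − 19/1981·(0))/(1+19/1981) = 1981/2000 ≈ 0.990500
step 2 [1y] zero: DF = P = 9739/10000 ≈ 0.973900
step 3 [1.5y] bond c/2=1/50: DF=(493791/500000 − 1/50·(0.990500+0.973900))/(1+1/50) = 9297/10000 ≈ 0.929700
step 4 [2y] bond c/2=11/800: DF=(934631/1000000 − 11/800·(0.990500+0.973900+0.929700))/(1+11/800) = 8827/10000 ≈ 0.882700
step 5 [2.5y] bond c/2=3/160: DF=(386111/400000 − 3/160·(0.990500+0.973900+0.929700+0.882700))/(1+3/160) = 439/500 ≈ 0.878000
step 6 [3y] zero: DF = P = 8443/10000 ≈ 0.844300

1 1/2 1981/2000
2 1 9739/10000
3 3/2 9297/10000
4 2 8827/10000
5 5/2 439/500
6 3 8443/10000
DF(3y) = 8443/10000 ≈ 0.844300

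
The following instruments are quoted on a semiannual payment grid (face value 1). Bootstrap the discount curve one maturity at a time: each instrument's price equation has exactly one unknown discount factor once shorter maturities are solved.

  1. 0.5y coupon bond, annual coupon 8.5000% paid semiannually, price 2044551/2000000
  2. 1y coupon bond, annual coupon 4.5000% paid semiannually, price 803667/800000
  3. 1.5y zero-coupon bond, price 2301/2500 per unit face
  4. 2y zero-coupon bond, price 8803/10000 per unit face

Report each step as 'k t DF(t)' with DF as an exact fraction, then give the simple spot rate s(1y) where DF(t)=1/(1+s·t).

step 1 [0.5y] bond c/2=17/400: DF=(2044551/2000000 − 17/400·(0))/(1+17/400) = 4903/5000 ≈ 0.980600
step 2 [1y] bond c/2=9/400: DF=(803667/800000 − 9/400·(0.980600))/(1+9/400) = 9609/10000 ≈ 0.960900
step 3 [1.5y] zero: DF = P = 2301/2500 ≈ 0.920400
step 4 [2y] zero: DF = P = 8803/10000 ≈ 0.880300

1 1/2 4903/5000
2 1 9609/10000
3 3/2 2301/2500
4 2 8803/10000
s(1y) = (1/(9609/10000) − 1)/(1) = 391/9609 ≈ 4.0691%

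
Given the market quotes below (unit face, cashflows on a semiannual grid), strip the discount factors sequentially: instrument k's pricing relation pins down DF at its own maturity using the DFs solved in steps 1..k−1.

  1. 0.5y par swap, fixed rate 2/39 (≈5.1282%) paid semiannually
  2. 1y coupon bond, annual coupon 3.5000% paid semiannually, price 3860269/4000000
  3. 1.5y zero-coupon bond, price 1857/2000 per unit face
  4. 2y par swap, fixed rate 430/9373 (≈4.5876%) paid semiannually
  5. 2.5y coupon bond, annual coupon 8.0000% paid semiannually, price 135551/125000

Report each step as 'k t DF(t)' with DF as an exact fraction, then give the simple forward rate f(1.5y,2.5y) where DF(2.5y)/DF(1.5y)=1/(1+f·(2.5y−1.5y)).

1 1/2 39/40
2 1 9317/10000
3 3/2 1857/2000
4 2 457/500
5 5/2 1797/2000
f(1.5y,2.5y) = ((1857/2000)/(1797/2000) − 1)/(1) = 20/599 ≈ 3.3389%

step 1 [0.5y] swap r/2=1/39: DF=(1 − 1/39·(0))/(1+1/39) = 39/40 ≈ 0.975000
step 2 [1y] bond c/2=7/400: DF=(3860269/4000000 − 7/400·(0.975000))/(1+7/400) = 9317/10000 ≈ 0.931700
step 3 [1.5y] zero: DF = P = 1857/2000 ≈ 0.928500
step 4 [2y] swap r/2=215/9373: DF=(1 − 215/9373·(0.975000+0.931700+0.928500))/(1+215/9373) = 457/500 ≈ 0.914000
step 5 [2.5y] bond c/2=1/25: DF=(135551/125000 − 1/25·(0.975000+0.931700+0.928500+0.914000))/(1+1/25) = 1797/2000 ≈ 0.898500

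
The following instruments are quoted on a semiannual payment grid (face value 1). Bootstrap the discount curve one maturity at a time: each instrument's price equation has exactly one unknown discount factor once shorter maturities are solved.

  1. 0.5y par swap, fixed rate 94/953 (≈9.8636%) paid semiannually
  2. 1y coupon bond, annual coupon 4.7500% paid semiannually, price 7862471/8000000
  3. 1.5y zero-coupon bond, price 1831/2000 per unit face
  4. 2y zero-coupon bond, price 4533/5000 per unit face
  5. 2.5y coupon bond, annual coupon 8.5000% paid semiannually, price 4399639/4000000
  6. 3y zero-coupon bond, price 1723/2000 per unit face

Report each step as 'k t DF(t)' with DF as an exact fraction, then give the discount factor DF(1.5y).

1 1/2 953/1000
2 1 9379/10000
3 3/2 1831/2000
4 2 4533/5000
5 5/2 9037/10000
6 3 1723/2000
DF(1.5y) = 1831/2000 ≈ 0.915500

step 1 [0.5y] swap r/2=47/953: DF=(1 − 47/953·(0))/(1+47/953) = 953/1000 ≈ 0.953000
step 2 [1y] bond c/2=19/800: DF=(7862471/8000000 − 19/800·(0.953000))/(1+19/800) = 9379/10000 ≈ 0.937900
step 3 [1.5y] zero: DF = P = 1831/2000 ≈ 0.915500
step 4 [2y] zero: DF = P = 4533/5000 ≈ 0.906600
step 5 [2.5y] bond c/2=17/400: DF=(4399639/4000000 − 17/400·(0.953000+0.937900+0.915500+0.906600))/(1+17/400) = 9037/10000 ≈ 0.903700
step 6 [3y] zero: DF = P = 1723/2000 ≈ 0.861500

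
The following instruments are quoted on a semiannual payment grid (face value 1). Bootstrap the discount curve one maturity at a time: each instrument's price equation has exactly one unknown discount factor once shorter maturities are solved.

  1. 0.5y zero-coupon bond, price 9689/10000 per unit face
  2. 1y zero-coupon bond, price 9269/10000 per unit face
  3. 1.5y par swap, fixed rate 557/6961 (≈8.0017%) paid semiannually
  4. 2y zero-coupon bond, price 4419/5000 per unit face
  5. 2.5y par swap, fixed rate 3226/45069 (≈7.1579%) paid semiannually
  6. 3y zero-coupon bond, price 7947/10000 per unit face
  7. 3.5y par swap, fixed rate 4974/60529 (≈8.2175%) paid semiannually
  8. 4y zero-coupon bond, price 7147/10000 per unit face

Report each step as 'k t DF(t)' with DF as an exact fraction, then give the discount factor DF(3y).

1 1/2 9689/10000
2 1 9269/10000
3 3/2 4443/5000
4 2 4419/5000
5 5/2 8387/10000
6 3 7947/10000
7 7/2 7513/10000
8 4 7147/10000
DF(3y) = 7947/10000 ≈ 0.794700

step 1 [0.5y] zero: DF = P = 9689/10000 ≈ 0.968900
step 2 [1y] zero: DF = P = 9269/10000 ≈ 0.926900
step 3 [1.5y] swap r/2=557/13922: DF=(1 − 557/13922·(0.968900+0.926900))/(1+557/13922) = 4443/5000 ≈ 0.888600
step 4 [2y] zero: DF = P = 4419/5000 ≈ 0.883800
step 5 [2.5y] swap r/2=1613/45069: DF=(1 − 1613/45069·(0.968900+0.926900+0.888600+0.883800))/(1+1613/45069) = 8387/10000 ≈ 0.838700
step 6 [3y] zero: DF = P = 7947/10000 ≈ 0.794700
step 7 [3.5y] swap r/2=2487/60529: DF=(1 − 2487/60529·(0.968900+0.926900+0.888600+0.883800+0.838700+0.794700))/(1+2487/60529) = 7513/10000 ≈ 0.751300
step 8 [4y] zero: DF = P = 7147/10000 ≈ 0.714700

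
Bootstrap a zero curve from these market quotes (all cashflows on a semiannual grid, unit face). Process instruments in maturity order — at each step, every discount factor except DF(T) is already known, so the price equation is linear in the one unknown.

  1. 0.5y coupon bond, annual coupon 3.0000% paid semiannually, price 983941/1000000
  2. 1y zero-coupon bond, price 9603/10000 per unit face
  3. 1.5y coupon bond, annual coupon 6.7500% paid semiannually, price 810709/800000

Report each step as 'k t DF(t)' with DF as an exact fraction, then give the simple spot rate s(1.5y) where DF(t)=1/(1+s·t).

1 1/2 4847/5000
2 1 9603/10000
3 3/2 9173/10000
s(1.5y) = (1/(9173/10000) − 1)/(3/2) = 1654/27519 ≈ 6.0104%

step 1 [0.5y] bond c/2=3/200: DF=(983941/1000000 − 3/200·(0))/(1+3/200) = 4847/5000 ≈ 0.969400
step 2 [1y] zero: DF = P = 9603/10000 ≈ 0.960300
step 3 [1.5y] bond c/2=27/800: DF=(810709/800000 − 27/800·(0.969400+0.960300))/(1+27/800) = 9173/10000 ≈ 0.917300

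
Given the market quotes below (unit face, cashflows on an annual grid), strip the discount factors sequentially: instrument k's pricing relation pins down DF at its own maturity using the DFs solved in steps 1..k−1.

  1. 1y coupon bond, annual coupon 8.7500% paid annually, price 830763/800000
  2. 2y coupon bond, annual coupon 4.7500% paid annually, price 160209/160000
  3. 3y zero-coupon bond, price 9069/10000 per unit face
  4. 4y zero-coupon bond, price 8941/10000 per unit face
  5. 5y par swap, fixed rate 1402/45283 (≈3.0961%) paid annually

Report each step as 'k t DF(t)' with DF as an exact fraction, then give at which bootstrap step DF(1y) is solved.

step 1 [1y] bond c/1=7/80: DF=(830763/800000 − 7/80·(0))/(1+7/80) = 9549/10000 ≈ 0.954900
step 2 [2y] bond c/1=19/400: DF=(160209/160000 − 19/400·(0.954900))/(1+19/400) = 4563/5000 ≈ 0.912600
step 3 [3y] zero: DF = P = 9069/10000 ≈ 0.906900
step 4 [4y] zero: DF = P = 8941/10000 ≈ 0.894100
step 5 [5y] swap r/1=1402/45283: DF=(1 − 1402/45283·(0.954900+0.912600+0.906900+0.894100))/(1+1402/45283) = 4299/5000 ≈ 0.859800

1 1 9549/10000
2 2 4563/5000
3 3 9069/10000
4 4 8941/10000
5 5 4299/5000
DF(1y) is solved at step 1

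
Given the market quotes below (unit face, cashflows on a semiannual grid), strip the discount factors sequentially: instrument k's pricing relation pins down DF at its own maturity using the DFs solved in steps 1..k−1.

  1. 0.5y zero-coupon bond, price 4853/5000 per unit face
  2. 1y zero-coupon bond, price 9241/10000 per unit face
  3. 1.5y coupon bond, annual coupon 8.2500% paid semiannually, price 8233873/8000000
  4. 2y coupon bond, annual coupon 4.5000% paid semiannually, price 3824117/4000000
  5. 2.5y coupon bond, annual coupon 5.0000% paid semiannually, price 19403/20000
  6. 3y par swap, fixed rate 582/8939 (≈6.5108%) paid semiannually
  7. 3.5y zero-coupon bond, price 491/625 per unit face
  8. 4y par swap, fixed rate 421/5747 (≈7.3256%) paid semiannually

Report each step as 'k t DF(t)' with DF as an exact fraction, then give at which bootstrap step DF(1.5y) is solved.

1 1/2 4853/5000
2 1 9241/10000
3 3/2 4567/5000
4 2 2183/2500
5 5/2 8567/10000
6 3 4127/5000
7 7/2 491/625
8 4 3737/5000
DF(1.5y) is solved at step 3

step 1 [0.5y] zero: DF = P = 4853/5000 ≈ 0.970600
step 2 [1y] zero: DF = P = 9241/10000 ≈ 0.924100
step 3 [1.5y] bond c/2=33/800: DF=(8233873/8000000 − 33/800·(0.970600+0.924100))/(1+33/800) = 4567/5000 ≈ 0.913400
step 4 [2y] bond c/2=9/400: DF=(3824117/4000000 − 9/400·(0.970600+0.924100+0.913400))/(1+9/400) = 2183/2500 ≈ 0.873200
step 5 [2.5y] bond c/2=1/40: DF=(19403/20000 − 1/40·(0.970600+0.924100+0.913400+0.873200))/(1+1/40) = 8567/10000 ≈ 0.856700
step 6 [3y] swap r/2=291/8939: DF=(1 − 291/8939·(0.970600+0.924100+0.913400+0.873200+0.856700))/(1+291/8939) = 4127/5000 ≈ 0.825400
step 7 [3.5y] zero: DF = P = 491/625 ≈ 0.785600
step 8 [4y] swap r/2=421/11494: DF=(1 − 421/11494·(0.970600+0.924100+0.913400+0.873200+0.856700+0.825400+0.785600))/(1+421/11494) = 3737/5000 ≈ 0.747400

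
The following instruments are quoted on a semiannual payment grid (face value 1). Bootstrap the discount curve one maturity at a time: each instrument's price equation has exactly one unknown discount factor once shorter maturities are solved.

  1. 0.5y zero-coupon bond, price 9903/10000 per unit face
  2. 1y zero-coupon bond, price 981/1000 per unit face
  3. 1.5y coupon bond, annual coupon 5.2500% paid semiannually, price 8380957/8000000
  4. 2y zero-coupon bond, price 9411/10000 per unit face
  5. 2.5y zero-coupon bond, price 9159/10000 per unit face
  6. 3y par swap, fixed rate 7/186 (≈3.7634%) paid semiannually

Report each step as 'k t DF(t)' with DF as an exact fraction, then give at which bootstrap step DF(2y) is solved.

1 1/2 9903/10000
2 1 981/1000
3 3/2 1213/1250
4 2 9411/10000
5 5/2 9159/10000
6 3 8929/10000
DF(2y) is solved at step 4

step 1 [0.5y] zero: DF = P = 9903/10000 ≈ 0.990300
step 2 [1y] zero: DF = P = 981/1000 ≈ 0.981000
step 3 [1.5y] bond c/2=21/800: DF=(8380957/8000000 − 21/800·(0.990300+0.981000))/(1+21/800) = 1213/1250 ≈ 0.970400
step 4 [2y] zero: DF = P = 9411/10000 ≈ 0.941100
step 5 [2.5y] zero: DF = P = 9159/10000 ≈ 0.915900
step 6 [3y] swap r/2=7/372: DF=(1 − 7/372·(0.990300+0.981000+0.970400+0.941100+0.915900))/(1+7/372) = 8929/10000 ≈ 0.892900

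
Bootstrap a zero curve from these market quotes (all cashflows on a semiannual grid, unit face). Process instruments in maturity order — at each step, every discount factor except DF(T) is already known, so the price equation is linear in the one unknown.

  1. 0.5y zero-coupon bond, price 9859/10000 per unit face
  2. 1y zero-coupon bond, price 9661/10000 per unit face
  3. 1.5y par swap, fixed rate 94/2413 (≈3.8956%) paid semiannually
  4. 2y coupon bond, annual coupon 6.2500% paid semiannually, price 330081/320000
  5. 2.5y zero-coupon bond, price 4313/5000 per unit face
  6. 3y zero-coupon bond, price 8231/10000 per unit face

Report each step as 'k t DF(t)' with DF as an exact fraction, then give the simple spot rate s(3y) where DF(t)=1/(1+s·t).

1 1/2 9859/10000
2 1 9661/10000
3 3/2 2359/2500
4 2 73/80
5 5/2 4313/5000
6 3 8231/10000
s(3y) = (1/(8231/10000) − 1)/(3) = 1769/24693 ≈ 7.1640%

step 1 [0.5y] zero: DF = P = 9859/10000 ≈ 0.985900
step 2 [1y] zero: DF = P = 9661/10000 ≈ 0.966100
step 3 [1.5y] swap r/2=47/2413: DF=(1 − 47/2413·(0.985900+0.966100))/(1+47/2413) = 2359/2500 ≈ 0.943600
step 4 [2y] bond c/2=1/32: DF=(330081/320000 − 1/32·(0.985900+0.966100+0.943600))/(1+1/32) = 73/80 ≈ 0.912500
step 5 [2.5y] zero: DF = P = 4313/5000 ≈ 0.862600
step 6 [3y] zero: DF = P = 8231/10000 ≈ 0.823100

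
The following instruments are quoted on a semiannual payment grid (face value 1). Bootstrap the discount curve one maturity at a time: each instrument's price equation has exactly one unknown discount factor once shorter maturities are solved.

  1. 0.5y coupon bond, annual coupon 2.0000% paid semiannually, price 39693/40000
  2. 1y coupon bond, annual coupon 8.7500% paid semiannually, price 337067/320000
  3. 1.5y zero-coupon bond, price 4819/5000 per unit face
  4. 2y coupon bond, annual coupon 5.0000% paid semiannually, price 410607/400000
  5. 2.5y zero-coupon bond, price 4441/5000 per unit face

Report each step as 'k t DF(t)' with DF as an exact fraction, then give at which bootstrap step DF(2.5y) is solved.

step 1 [0.5y] bond c/2=1/100: DF=(39693/40000 − 1/100·(0))/(1+1/100) = 393/400 ≈ 0.982500
step 2 [1y] bond c/2=7/160: DF=(337067/320000 − 7/160·(0.982500))/(1+7/160) = 121/125 ≈ 0.968000
step 3 [1.5y] zero: DF = P = 4819/5000 ≈ 0.963800
step 4 [2y] bond c/2=1/40: DF=(410607/400000 − 1/40·(0.982500+0.968000+0.963800))/(1+1/40) = 1163/1250 ≈ 0.930400
step 5 [2.5y] zero: DF = P = 4441/5000 ≈ 0.888200

1 1/2 393/400
2 1 121/125
3 3/2 4819/5000
4 2 1163/1250
5 5/2 4441/5000
DF(2.5y) is solved at step 5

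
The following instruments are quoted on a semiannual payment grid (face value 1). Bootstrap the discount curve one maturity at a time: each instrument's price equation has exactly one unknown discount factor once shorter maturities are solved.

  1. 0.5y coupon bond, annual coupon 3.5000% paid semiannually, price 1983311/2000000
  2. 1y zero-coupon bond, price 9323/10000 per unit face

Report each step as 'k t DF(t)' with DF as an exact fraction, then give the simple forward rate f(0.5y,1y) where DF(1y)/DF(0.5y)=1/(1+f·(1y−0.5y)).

1 1/2 4873/5000
2 1 9323/10000
f(0.5y,1y) = ((4873/5000)/(9323/10000) − 1)/(1/2) = 846/9323 ≈ 9.0743%

step 1 [0.5y] bond c/2=7/400: DF=(1983311/2000000 − 7/400·(0))/(1+7/400) = 4873/5000 ≈ 0.974600
step 2 [1y] zero: DF = P = 9323/10000 ≈ 0.932300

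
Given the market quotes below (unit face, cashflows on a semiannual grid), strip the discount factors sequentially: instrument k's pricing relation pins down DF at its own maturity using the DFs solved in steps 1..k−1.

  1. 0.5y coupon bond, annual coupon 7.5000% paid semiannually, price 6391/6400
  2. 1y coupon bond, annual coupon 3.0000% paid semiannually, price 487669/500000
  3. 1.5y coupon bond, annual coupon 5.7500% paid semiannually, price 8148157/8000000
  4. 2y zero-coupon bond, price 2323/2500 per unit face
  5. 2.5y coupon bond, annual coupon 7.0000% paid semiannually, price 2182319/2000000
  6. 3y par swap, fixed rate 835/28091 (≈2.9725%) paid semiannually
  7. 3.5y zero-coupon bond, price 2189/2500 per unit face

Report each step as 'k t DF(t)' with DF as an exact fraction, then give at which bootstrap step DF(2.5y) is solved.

1 1/2 77/80
2 1 9467/10000
3 3/2 9367/10000
4 2 2323/2500
5 5/2 4633/5000
6 3 1833/2000
7 7/2 2189/2500
DF(2.5y) is solved at step 5

step 1 [0.5y] bond c/2=3/80: DF=(6391/6400 − 3/80·(0))/(1+3/80) = 77/80 ≈ 0.962500
step 2 [1y] bond c/2=3/200: DF=(487669/500000 − 3/200·(0.962500))/(1+3/200) = 9467/10000 ≈ 0.946700
step 3 [1.5y] bond c/2=23/800: DF=(8148157/8000000 − 23/800·(0.962500+0.946700))/(1+23/800) = 9367/10000 ≈ 0.936700
step 4 [2y] zero: DF = P = 2323/2500 ≈ 0.929200
step 5 [2.5y] bond c/2=7/200: DF=(2182319/2000000 − 7/200·(0.962500+0.946700+0.936700+0.929200))/(1+7/200) = 4633/5000 ≈ 0.926600
step 6 [3y] swap r/2=835/56182: DF=(1 − 835/56182·(0.962500+0.946700+0.936700+0.929200+0.926600))/(1+835/56182) = 1833/2000 ≈ 0.916500
step 7 [3.5y] zero: DF = P = 2189/2500 ≈ 0.875600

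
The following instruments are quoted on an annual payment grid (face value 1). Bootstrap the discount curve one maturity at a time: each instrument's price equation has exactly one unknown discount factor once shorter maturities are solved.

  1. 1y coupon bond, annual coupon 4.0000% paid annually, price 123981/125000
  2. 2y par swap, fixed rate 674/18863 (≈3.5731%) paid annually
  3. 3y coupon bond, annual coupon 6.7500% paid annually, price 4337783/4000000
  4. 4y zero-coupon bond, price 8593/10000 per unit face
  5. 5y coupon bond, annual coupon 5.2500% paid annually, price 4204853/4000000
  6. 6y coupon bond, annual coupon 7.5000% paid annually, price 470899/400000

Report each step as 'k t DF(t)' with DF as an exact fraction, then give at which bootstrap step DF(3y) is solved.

1 1 9537/10000
2 2 4663/5000
3 3 4483/5000
4 4 8593/10000
5 5 8171/10000
6 6 98/125
DF(3y) is solved at step 3

step 1 [1y] bond c/1=1/25: DF=(123981/125000 − 1/25·(0))/(1+1/25) = 9537/10000 ≈ 0.953700
step 2 [2y] swap r/1=674/18863: DF=(1 − 674/18863·(0.953700))/(1+674/18863) = 4663/5000 ≈ 0.932600
step 3 [3y] bond c/1=27/400: DF=(4337783/4000000 − 27/400·(0.953700+0.932600))/(1+27/400) = 4483/5000 ≈ 0.896600
step 4 [4y] zero: DF = P = 8593/10000 ≈ 0.859300
step 5 [5y] bond c/1=21/400: DF=(4204853/4000000 − 21/400·(0.953700+0.932600+0.896600+0.859300))/(1+21/400) = 8171/10000 ≈ 0.817100
step 6 [6y] bond c/1=3/40: DF=(470899/400000 − 3/40·(0.953700+0.932600+0.896600+0.859300+0.817100))/(1+3/40) = 98/125 ≈ 0.784000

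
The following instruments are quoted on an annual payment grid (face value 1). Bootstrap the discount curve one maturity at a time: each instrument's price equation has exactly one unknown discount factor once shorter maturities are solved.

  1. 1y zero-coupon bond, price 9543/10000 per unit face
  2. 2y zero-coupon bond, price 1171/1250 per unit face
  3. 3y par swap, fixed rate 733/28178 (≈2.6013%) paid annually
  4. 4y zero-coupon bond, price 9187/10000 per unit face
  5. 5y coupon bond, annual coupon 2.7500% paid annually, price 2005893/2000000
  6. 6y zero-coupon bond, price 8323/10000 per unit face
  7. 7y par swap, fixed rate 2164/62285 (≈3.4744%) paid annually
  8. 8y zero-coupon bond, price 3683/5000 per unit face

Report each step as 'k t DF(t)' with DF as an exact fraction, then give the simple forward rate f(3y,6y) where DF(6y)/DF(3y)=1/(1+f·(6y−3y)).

1 1 9543/10000
2 2 1171/1250
3 3 9267/10000
4 4 9187/10000
5 5 8761/10000
6 6 8323/10000
7 7 1959/2500
8 8 3683/5000
f(3y,6y) = ((9267/10000)/(8323/10000) − 1)/(3) = 944/24969 ≈ 3.7807%

step 1 [1y] zero: DF = P = 9543/10000 ≈ 0.954300
step 2 [2y] zero: DF = P = 1171/1250 ≈ 0.936800
step 3 [3y] swap r/1=733/28178: DF=(1 − 733/28178·(0.954300+0.936800))/(1+733/28178) = 9267/10000 ≈ 0.926700
step 4 [4y] zero: DF = P = 9187/10000 ≈ 0.918700
step 5 [5y] bond c/1=11/400: DF=(2005893/2000000 − 11/400·(0.954300+0.936800+0.926700+0.918700))/(1+11/400) = 8761/10000 ≈ 0.876100
step 6 [6y] zero: DF = P = 8323/10000 ≈ 0.832300
step 7 [7y] swap r/1=2164/62285: DF=(1 − 2164/62285·(0.954300+0.936800+0.926700+0.918700+0.876100+0.832300))/(1+2164/62285) = 1959/2500 ≈ 0.783600
step 8 [8y] zero: DF = P = 3683/5000 ≈ 0.736600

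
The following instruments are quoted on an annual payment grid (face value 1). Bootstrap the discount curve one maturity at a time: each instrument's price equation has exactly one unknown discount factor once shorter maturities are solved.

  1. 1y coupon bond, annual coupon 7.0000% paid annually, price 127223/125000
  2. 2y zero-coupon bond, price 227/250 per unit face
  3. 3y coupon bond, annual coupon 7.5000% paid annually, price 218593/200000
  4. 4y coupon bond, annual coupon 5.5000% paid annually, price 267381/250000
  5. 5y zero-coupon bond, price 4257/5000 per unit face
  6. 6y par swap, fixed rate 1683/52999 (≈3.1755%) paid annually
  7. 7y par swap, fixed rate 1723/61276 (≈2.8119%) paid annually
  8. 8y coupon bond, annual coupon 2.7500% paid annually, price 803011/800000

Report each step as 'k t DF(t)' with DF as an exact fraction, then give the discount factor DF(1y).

step 1 [1y] bond c/1=7/100: DF=(127223/125000 − 7/100·(0))/(1+7/100) = 1189/1250 ≈ 0.951200
step 2 [2y] zero: DF = P = 227/250 ≈ 0.908000
step 3 [3y] bond c/1=3/40: DF=(218593/200000 − 3/40·(0.951200+0.908000))/(1+3/40) = 887/1000 ≈ 0.887000
step 4 [4y] bond c/1=11/200: DF=(267381/250000 − 11/200·(0.951200+0.908000+0.887000))/(1+11/200) = 4353/5000 ≈ 0.870600
step 5 [5y] zero: DF = P = 4257/5000 ≈ 0.851400
step 6 [6y] swap r/1=1683/52999: DF=(1 − 1683/52999·(0.951200+0.908000+0.887000+0.870600+0.851400))/(1+1683/52999) = 8317/10000 ≈ 0.831700
step 7 [7y] swap r/1=1723/61276: DF=(1 − 1723/61276·(0.951200+0.908000+0.887000+0.870600+0.851400+0.831700))/(1+1723/61276) = 8277/10000 ≈ 0.827700
step 8 [8y] bond c/1=11/400: DF=(803011/800000 − 11/400·(0.951200+0.908000+0.887000+0.870600+0.851400+0.831700+0.827700))/(1+11/400) = 8129/10000 ≈ 0.812900

1 1 1189/1250
2 2 227/250
3 3 887/1000
4 4 4353/5000
5 5 4257/5000
6 6 8317/10000
7 7 8277/10000
8 8 8129/10000
DF(1y) = 1189/1250 ≈ 0.951200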